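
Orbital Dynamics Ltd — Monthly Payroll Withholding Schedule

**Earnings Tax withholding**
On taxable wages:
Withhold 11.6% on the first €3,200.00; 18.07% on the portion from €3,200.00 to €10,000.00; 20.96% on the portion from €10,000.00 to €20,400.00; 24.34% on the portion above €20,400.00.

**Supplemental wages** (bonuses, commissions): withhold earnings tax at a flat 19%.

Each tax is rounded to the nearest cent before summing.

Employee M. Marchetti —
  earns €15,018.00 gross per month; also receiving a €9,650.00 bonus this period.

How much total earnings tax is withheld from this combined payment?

€4,485.23

Earnings Tax: taxable = €15,018.00
  €1,599.96 + 20.96% × (€15,018.00 − €10,000.00) = €1,599.96 + 20.96% × €5,018.00 = €2,651.73
Supplemental (19% flat on bonus): 19% × €9,650.00 = €1,833.50
Total earnings tax: €2,651.73 + €1,833.50 = €4,485.23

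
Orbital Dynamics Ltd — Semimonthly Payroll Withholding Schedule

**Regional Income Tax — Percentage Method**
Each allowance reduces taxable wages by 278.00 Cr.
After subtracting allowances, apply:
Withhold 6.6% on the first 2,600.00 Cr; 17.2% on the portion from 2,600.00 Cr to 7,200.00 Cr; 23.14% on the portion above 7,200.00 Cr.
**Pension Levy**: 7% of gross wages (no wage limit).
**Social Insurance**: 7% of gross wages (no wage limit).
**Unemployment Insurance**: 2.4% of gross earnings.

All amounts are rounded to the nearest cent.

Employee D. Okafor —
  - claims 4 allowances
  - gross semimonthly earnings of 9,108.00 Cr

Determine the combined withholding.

Regional Income Tax: taxable = 9,108.00 Cr − 4×278.00 Cr = 7,996.00 Cr
  962.80 Cr + 23.14% × (7,996.00 Cr − 7,200.00 Cr) = 962.80 Cr + 23.14% × 796.00 Cr = 1,146.99 Cr
Pension Levy: 7% × 9,108.00 Cr = 637.56 Cr
Social Insurance: 7% × 9,108.00 Cr = 637.56 Cr
Unemployment Insurance: 2.4% × 9,108.00 Cr = 218.59 Cr
Total: 1,146.99 Cr + 637.56 Cr + 637.56 Cr + 218.59 Cr = 2,640.70 Cr

2,640.70 Cr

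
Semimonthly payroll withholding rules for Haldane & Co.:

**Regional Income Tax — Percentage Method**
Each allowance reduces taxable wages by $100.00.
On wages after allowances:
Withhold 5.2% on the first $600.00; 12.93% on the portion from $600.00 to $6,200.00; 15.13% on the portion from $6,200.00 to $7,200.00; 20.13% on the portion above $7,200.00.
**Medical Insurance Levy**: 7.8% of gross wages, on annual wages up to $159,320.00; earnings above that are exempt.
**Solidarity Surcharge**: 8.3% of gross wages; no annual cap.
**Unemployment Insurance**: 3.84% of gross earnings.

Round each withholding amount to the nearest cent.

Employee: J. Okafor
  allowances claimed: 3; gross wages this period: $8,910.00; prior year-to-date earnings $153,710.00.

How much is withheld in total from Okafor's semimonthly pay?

$2,709.66

Regional Income Tax: taxable = $8,910.00 − 3×$100.00 = $8,610.00
  $906.58 + 20.13% × ($8,610.00 − $7,200.00) = $906.58 + 20.13% × $1,410.00 = $1,190.41
Medical Insurance Levy: cap $159,320.00 − YTD $153,710.00 = $5,610.00 subject; 7.8% × $5,610.00 = $437.58
Solidarity Surcharge: 8.3% × $8,910.00 = $739.53
Unemployment Insurance: 3.84% × $8,910.00 = $342.14
Total: $1,190.41 + $437.58 + $739.53 + $342.14 = $2,709.66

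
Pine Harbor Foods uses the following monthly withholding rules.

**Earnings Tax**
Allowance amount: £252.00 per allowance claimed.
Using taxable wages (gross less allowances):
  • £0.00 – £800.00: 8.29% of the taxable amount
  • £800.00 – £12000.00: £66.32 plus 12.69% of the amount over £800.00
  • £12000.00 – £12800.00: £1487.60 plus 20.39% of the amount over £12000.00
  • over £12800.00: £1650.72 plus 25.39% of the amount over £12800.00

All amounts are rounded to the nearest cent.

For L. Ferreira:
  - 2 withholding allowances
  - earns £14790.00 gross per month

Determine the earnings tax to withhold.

£2028.02

Earnings Tax: taxable = £14790.00 − 2×£252.00 = £14286.00
  £1650.72 + 25.39% × (£14286.00 − £12800.00) = £1650.72 + 25.39% × £1486.00 = £2028.02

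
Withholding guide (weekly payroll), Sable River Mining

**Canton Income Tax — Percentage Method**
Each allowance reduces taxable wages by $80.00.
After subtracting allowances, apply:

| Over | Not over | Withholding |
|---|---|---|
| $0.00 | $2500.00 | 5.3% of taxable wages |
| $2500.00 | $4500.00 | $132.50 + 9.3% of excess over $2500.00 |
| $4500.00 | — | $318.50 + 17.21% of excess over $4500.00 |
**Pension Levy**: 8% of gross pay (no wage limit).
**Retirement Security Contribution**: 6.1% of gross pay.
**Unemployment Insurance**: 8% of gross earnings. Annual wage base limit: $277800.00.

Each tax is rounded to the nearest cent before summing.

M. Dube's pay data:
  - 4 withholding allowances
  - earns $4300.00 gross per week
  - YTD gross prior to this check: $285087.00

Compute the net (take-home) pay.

Canton Income Tax: taxable = $4300.00 − 4×$80.00 = $3980.00
  $132.50 + 9.3% × ($3980.00 − $2500.00) = $132.50 + 9.3% × $1480.00 = $270.14
Pension Levy: 8% × $4300.00 = $344.00
Retirement Security Contribution: 6.1% × $4300.00 = $262.30
Unemployment Insurance: YTD $285087.00 ≥ cap $277800.00 → $0.00
Total withheld: $270.14 + $344.00 + $262.30 + $0.00 = $876.44
Net pay: $4300.00 − $876.44 = $3423.56

$3423.56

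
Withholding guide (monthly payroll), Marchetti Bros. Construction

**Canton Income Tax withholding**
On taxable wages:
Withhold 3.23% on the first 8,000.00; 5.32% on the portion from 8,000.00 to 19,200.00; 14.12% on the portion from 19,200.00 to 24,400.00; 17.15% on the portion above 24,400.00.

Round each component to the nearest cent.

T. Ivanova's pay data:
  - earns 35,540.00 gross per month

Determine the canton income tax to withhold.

Canton Income Tax: taxable = 35,540.00
  1,588.48 + 17.15% × (35,540.00 − 24,400.00) = 1,588.48 + 17.15% × 11,140.00 = 3,498.99

3,498.99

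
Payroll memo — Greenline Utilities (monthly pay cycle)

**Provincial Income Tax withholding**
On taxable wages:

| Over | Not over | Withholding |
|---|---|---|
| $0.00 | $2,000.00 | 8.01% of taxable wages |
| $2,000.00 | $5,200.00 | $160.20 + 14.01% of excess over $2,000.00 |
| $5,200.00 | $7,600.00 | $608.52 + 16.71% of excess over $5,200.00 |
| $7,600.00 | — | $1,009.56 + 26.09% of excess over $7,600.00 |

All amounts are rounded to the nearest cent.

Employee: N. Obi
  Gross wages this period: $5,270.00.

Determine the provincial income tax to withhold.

Provincial Income Tax: taxable = $5,270.00
  $608.52 + 16.71% × ($5,270.00 − $5,200.00) = $608.52 + 16.71% × $70.00 = $620.22

$620.22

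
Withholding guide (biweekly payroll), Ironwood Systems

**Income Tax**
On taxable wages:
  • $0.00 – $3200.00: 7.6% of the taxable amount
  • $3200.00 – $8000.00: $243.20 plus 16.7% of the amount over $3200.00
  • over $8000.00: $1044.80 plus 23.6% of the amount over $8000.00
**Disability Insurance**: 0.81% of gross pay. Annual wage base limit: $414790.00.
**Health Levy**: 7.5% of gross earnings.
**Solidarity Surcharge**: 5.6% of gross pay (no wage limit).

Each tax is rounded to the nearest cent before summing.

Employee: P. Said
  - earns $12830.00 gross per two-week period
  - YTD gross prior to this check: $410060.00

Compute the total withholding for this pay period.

$3903.72

Income Tax: taxable = $12830.00
  $1044.80 + 23.6% × ($12830.00 − $8000.00) = $1044.80 + 23.6% × $4830.00 = $2184.68
Disability Insurance: cap $414790.00 − YTD $410060.00 = $4730.00 subject; 0.81% × $4730.00 = $38.31
Health Levy: 7.5% × $12830.00 = $962.25
Solidarity Surcharge: 5.6% × $12830.00 = $718.48
Total: $2184.68 + $38.31 + $962.25 + $718.48 = $3903.72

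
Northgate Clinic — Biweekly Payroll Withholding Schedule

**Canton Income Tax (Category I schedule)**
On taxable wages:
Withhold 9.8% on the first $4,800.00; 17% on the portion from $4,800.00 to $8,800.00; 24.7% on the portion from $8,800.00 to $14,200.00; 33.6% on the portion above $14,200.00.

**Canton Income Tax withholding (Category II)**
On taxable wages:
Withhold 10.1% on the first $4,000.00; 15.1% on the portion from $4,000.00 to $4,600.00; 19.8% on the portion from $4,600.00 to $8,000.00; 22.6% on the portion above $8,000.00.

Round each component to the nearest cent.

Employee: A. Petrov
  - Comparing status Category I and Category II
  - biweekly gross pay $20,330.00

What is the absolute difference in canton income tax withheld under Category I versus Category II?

$589.50

Canton Income Tax (Category I): taxable = $20,330.00
  $2,484.20 + 33.6% × ($20,330.00 − $14,200.00) = $2,484.20 + 33.6% × $6,130.00 = $4,543.88
Canton Income Tax (Category II): taxable = $20,330.00
  $1,167.80 + 22.6% × ($20,330.00 − $8,000.00) = $1,167.80 + 22.6% × $12,330.00 = $3,954.38
Difference: |$4,543.88 − $3,954.38| = $589.50 (higher under Category I)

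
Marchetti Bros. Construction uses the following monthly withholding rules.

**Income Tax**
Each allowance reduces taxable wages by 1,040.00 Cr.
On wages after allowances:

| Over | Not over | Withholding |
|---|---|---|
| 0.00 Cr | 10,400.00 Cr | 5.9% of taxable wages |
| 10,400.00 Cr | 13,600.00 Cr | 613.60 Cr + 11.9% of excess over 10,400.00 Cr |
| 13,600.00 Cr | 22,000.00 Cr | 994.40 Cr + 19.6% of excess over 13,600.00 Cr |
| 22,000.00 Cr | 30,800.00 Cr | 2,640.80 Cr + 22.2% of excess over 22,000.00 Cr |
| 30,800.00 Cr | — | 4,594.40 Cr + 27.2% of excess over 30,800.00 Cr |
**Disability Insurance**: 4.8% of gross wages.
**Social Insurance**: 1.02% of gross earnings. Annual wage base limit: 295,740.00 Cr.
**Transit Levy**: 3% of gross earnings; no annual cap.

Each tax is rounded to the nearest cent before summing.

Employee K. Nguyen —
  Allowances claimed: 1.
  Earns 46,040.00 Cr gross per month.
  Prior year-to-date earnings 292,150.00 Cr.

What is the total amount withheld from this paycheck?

Income Tax: taxable = 46,040.00 Cr − 1×1,040.00 Cr = 45,000.00 Cr
  4,594.40 Cr + 27.2% × (45,000.00 Cr − 30,800.00 Cr) = 4,594.40 Cr + 27.2% × 14,200.00 Cr = 8,456.80 Cr
Disability Insurance: 4.8% × 46,040.00 Cr = 2,209.92 Cr
Social Insurance: cap 295,740.00 Cr − YTD 292,150.00 Cr = 3,590.00 Cr subject; 1.02% × 3,590.00 Cr = 36.62 Cr
Transit Levy: 3% × 46,040.00 Cr = 1,381.20 Cr
Total: 8,456.80 Cr + 2,209.92 Cr + 36.62 Cr + 1,381.20 Cr = 12,084.54 Cr

12,084.54 Cr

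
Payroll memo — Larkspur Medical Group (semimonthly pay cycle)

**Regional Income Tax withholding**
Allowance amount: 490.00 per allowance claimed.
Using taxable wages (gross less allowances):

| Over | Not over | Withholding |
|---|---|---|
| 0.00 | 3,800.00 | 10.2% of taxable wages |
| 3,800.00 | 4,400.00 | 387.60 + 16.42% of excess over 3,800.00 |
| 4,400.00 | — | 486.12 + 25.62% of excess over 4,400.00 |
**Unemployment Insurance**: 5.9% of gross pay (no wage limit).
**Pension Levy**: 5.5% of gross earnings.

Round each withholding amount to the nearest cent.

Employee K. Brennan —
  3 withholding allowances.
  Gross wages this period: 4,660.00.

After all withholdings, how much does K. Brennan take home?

3,803.38

Regional Income Tax: taxable = 4,660.00 − 3×490.00 = 3,190.00
  10.2% × 3,190.00 = 325.38
Unemployment Insurance: 5.9% × 4,660.00 = 274.94
Pension Levy: 5.5% × 4,660.00 = 256.30
Total withheld: 325.38 + 274.94 + 256.30 = 856.62
Net pay: 4,660.00 − 856.62 = 3,803.38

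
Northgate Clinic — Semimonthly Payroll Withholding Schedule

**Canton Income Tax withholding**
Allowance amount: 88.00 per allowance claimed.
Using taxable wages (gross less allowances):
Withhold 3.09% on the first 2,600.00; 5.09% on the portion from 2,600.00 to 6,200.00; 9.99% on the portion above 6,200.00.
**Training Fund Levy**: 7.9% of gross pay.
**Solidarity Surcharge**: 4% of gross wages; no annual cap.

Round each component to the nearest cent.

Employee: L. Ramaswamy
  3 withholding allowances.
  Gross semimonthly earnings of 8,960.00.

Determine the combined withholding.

Canton Income Tax: taxable = 8,960.00 − 3×88.00 = 8,696.00
  263.58 + 9.99% × (8,696.00 − 6,200.00) = 263.58 + 9.99% × 2,496.00 = 512.93
Training Fund Levy: 7.9% × 8,960.00 = 707.84
Solidarity Surcharge: 4% × 8,960.00 = 358.40
Total: 512.93 + 707.84 + 358.40 = 1,579.17

1,579.17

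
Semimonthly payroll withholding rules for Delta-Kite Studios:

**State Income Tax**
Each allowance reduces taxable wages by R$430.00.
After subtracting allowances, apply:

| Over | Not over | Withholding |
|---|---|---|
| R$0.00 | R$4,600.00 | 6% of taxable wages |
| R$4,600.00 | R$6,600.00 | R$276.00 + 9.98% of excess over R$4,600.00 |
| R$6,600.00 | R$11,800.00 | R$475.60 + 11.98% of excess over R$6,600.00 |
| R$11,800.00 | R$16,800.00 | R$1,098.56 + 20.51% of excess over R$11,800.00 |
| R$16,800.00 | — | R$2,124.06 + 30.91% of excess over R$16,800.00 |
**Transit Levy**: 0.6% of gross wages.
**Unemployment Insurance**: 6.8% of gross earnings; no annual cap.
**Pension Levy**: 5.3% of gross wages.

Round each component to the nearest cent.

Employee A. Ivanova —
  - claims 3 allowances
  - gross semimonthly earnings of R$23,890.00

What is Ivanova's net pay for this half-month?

R$16,939.13

State Income Tax: taxable = R$23,890.00 − 3×R$430.00 = R$22,600.00
  R$2,124.06 + 30.91% × (R$22,600.00 − R$16,800.00) = R$2,124.06 + 30.91% × R$5,800.00 = R$3,916.84
Transit Levy: 0.6% × R$23,890.00 = R$143.34
Unemployment Insurance: 6.8% × R$23,890.00 = R$1,624.52
Pension Levy: 5.3% × R$23,890.00 = R$1,266.17
Total withheld: R$3,916.84 + R$143.34 + R$1,624.52 + R$1,266.17 = R$6,950.87
Net pay: R$23,890.00 − R$6,950.87 = R$16,939.13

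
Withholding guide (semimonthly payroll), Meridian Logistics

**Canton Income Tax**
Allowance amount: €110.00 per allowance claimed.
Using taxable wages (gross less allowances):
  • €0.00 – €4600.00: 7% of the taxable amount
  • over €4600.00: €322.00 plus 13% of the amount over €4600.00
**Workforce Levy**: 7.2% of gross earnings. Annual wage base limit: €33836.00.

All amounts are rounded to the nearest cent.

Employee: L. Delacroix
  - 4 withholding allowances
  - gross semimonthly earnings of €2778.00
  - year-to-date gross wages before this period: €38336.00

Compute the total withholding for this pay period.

Canton Income Tax: taxable = €2778.00 − 4×€110.00 = €2338.00
  7% × €2338.00 = €163.66
Workforce Levy: YTD €38336.00 ≥ cap €33836.00 → €0.00
Total: €163.66 + €0.00 = €163.66

€163.66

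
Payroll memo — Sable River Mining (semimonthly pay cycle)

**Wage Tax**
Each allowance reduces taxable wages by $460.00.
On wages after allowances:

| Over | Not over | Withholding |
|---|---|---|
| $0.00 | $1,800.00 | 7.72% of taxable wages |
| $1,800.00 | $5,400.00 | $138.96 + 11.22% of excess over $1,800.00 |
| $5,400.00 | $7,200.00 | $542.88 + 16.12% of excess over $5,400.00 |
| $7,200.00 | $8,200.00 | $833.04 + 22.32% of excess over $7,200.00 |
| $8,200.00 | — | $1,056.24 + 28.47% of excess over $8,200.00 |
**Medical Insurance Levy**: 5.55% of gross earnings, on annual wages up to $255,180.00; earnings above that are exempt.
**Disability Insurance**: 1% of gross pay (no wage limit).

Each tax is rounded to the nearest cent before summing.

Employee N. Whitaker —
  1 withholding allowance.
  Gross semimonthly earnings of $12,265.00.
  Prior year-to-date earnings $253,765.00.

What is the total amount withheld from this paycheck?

$2,283.76

Wage Tax: taxable = $12,265.00 − 1×$460.00 = $11,805.00
  $1,056.24 + 28.47% × ($11,805.00 − $8,200.00) = $1,056.24 + 28.47% × $3,605.00 = $2,082.58
Medical Insurance Levy: cap $255,180.00 − YTD $253,765.00 = $1,415.00 subject; 5.55% × $1,415.00 = $78.53
Disability Insurance: 1% × $12,265.00 = $122.65
Total: $2,082.58 + $78.53 + $122.65 = $2,283.76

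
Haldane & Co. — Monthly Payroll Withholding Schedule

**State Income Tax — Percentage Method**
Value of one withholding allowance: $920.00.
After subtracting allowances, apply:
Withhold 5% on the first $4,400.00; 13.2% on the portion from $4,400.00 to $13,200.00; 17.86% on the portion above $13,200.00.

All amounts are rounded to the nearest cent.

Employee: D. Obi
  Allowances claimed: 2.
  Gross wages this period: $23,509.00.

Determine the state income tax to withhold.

State Income Tax: taxable = $23,509.00 − 2×$920.00 = $21,669.00
  $1,381.60 + 17.86% × ($21,669.00 − $13,200.00) = $1,381.60 + 17.86% × $8,469.00 = $2,894.16

$2,894.16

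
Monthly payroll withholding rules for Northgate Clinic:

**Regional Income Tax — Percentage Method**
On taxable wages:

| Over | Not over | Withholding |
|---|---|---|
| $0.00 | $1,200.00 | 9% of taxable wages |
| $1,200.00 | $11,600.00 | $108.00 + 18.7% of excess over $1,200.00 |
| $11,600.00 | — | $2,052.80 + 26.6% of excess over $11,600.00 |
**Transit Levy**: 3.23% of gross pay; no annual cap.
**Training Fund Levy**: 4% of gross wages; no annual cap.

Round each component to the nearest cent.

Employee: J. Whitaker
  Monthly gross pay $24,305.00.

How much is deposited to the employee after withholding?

$17,115.42

Regional Income Tax: taxable = $24,305.00
  $2,052.80 + 26.6% × ($24,305.00 − $11,600.00) = $2,052.80 + 26.6% × $12,705.00 = $5,432.33
Transit Levy: 3.23% × $24,305.00 = $785.05
Training Fund Levy: 4% × $24,305.00 = $972.20
Total withheld: $5,432.33 + $785.05 + $972.20 = $7,189.58
Net pay: $24,305.00 − $7,189.58 = $17,115.42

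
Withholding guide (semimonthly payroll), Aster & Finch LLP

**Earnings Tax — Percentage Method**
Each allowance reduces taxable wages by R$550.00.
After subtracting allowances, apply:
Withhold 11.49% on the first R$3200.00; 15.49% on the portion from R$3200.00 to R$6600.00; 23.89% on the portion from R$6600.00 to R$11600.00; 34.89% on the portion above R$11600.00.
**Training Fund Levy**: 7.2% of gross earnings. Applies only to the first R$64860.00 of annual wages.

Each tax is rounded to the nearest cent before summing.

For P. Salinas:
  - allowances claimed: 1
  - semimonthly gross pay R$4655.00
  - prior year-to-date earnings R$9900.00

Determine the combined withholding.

Earnings Tax: taxable = R$4655.00 − 1×R$550.00 = R$4105.00
  R$367.68 + 15.49% × (R$4105.00 − R$3200.00) = R$367.68 + 15.49% × R$905.00 = R$507.86
Training Fund Levy: 7.2% × R$4655.00 = R$335.16
Total: R$507.86 + R$335.16 = R$843.02

R$843.02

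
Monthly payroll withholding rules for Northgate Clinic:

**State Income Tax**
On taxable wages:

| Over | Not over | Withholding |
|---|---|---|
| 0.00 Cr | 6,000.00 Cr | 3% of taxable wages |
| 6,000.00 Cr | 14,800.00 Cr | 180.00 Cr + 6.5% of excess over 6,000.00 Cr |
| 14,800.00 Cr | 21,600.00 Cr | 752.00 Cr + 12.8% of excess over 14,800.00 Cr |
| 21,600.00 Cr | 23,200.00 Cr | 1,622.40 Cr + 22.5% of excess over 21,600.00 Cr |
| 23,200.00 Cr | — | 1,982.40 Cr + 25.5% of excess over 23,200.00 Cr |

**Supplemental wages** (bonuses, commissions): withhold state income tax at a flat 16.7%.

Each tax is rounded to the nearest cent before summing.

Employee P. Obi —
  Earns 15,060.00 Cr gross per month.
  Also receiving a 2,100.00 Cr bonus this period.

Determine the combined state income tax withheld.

1,135.98 Cr

State Income Tax: taxable = 15,060.00 Cr
  752.00 Cr + 12.8% × (15,060.00 Cr − 14,800.00 Cr) = 752.00 Cr + 12.8% × 260.00 Cr = 785.28 Cr
Supplemental (16.7% flat on bonus): 16.7% × 2,100.00 Cr = 350.70 Cr
Total state income tax: 785.28 Cr + 350.70 Cr = 1,135.98 Cr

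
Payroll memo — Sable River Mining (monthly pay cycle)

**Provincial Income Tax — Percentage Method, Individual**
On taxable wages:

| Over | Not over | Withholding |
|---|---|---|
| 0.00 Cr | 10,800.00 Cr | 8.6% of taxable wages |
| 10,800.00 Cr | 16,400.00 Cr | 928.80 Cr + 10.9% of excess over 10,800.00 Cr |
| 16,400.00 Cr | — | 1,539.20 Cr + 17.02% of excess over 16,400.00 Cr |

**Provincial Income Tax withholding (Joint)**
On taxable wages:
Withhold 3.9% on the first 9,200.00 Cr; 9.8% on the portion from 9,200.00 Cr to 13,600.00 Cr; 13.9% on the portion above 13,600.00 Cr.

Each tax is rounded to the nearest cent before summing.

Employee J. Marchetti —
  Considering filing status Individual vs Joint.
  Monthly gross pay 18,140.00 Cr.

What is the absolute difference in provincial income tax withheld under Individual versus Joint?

Provincial Income Tax (Individual): taxable = 18,140.00 Cr
  1,539.20 Cr + 17.02% × (18,140.00 Cr − 16,400.00 Cr) = 1,539.20 Cr + 17.02% × 1,740.00 Cr = 1,835.35 Cr
Provincial Income Tax (Joint): taxable = 18,140.00 Cr
  790.00 Cr + 13.9% × (18,140.00 Cr − 13,600.00 Cr) = 790.00 Cr + 13.9% × 4,540.00 Cr = 1,421.06 Cr
Difference: |1,835.35 Cr − 1,421.06 Cr| = 414.29 Cr (higher under Individual)

414.29 Cr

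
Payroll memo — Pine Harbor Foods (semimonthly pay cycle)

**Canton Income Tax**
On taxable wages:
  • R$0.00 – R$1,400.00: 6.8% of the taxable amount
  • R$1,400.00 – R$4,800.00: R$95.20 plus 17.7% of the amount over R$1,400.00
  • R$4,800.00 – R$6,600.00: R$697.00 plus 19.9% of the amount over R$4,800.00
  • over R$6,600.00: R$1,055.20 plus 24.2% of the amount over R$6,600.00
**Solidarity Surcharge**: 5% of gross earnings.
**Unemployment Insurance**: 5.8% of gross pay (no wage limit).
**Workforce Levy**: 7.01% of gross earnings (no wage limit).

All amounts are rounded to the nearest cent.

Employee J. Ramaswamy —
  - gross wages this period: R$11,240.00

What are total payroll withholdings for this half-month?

Canton Income Tax: taxable = R$11,240.00
  R$1,055.20 + 24.2% × (R$11,240.00 − R$6,600.00) = R$1,055.20 + 24.2% × R$4,640.00 = R$2,178.08
Solidarity Surcharge: 5% × R$11,240.00 = R$562.00
Unemployment Insurance: 5.8% × R$11,240.00 = R$651.92
Workforce Levy: 7.01% × R$11,240.00 = R$787.92
Total: R$2,178.08 + R$562.00 + R$651.92 + R$787.92 = R$4,179.92

R$4,179.92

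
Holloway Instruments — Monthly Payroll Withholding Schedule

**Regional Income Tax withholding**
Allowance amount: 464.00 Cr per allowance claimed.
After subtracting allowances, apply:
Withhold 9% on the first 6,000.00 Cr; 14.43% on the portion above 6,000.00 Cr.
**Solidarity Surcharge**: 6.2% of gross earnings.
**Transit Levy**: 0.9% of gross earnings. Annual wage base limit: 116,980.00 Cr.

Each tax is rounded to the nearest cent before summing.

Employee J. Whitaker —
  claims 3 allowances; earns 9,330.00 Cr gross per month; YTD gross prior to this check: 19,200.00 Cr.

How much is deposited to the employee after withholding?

Regional Income Tax: taxable = 9,330.00 Cr − 3×464.00 Cr = 7,938.00 Cr
  540.00 Cr + 14.43% × (7,938.00 Cr − 6,000.00 Cr) = 540.00 Cr + 14.43% × 1,938.00 Cr = 819.65 Cr
Solidarity Surcharge: 6.2% × 9,330.00 Cr = 578.46 Cr
Transit Levy: 0.9% × 9,330.00 Cr = 83.97 Cr
Total withheld: 819.65 Cr + 578.46 Cr + 83.97 Cr = 1,482.08 Cr
Net pay: 9,330.00 Cr − 1,482.08 Cr = 7,847.92 Cr

7,847.92 Cr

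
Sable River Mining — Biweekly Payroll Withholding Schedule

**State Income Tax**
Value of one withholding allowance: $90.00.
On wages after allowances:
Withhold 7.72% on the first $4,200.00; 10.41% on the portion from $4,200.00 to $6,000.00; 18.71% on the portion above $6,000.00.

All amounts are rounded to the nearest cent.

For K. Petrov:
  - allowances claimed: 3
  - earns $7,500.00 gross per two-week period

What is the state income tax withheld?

State Income Tax: taxable = $7,500.00 − 3×$90.00 = $7,230.00
  $511.62 + 18.71% × ($7,230.00 − $6,000.00) = $511.62 + 18.71% × $1,230.00 = $741.75

$741.75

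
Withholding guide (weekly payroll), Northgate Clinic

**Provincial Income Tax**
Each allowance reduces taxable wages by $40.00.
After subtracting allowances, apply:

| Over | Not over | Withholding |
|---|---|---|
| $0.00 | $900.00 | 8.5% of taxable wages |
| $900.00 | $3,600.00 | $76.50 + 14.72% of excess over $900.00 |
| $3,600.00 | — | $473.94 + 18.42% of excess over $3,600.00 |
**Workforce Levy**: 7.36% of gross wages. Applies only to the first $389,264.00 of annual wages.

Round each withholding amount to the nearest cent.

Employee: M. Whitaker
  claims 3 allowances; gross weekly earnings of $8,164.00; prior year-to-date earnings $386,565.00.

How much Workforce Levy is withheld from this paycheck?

$198.65

Workforce Levy: cap $389,264.00 − YTD $386,565.00 = $2,699.00 subject; 7.36% × $2,699.00 = $198.65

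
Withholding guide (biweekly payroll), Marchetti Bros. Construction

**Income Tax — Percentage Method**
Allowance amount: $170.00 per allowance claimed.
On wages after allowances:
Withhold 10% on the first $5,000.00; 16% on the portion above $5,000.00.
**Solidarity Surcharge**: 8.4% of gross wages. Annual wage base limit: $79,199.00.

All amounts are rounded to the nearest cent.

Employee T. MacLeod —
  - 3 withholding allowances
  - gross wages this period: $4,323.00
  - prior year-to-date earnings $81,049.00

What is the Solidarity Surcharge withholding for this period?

Solidarity Surcharge: YTD $81,049.00 ≥ cap $79,199.00 → $0.00

$0.00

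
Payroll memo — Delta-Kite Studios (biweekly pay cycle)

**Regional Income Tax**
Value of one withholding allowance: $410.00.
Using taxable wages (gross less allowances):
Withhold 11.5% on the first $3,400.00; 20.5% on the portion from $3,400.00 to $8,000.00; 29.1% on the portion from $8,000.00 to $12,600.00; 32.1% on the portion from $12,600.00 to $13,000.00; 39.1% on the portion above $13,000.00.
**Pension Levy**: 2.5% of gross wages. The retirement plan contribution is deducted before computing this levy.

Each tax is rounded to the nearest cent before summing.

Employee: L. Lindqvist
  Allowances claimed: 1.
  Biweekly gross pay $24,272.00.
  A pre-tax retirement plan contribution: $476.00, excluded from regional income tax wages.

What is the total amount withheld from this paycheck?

Regional Income Tax: taxable = $24,272.00 − $476.00 − 1×$410.00 = $23,386.00
  $2,801.00 + 39.1% × ($23,386.00 − $13,000.00) = $2,801.00 + 39.1% × $10,386.00 = $6,861.93
Pension Levy: 2.5% × $23,796.00 = $594.90
Total: $6,861.93 + $594.90 = $7,456.83

$7,456.83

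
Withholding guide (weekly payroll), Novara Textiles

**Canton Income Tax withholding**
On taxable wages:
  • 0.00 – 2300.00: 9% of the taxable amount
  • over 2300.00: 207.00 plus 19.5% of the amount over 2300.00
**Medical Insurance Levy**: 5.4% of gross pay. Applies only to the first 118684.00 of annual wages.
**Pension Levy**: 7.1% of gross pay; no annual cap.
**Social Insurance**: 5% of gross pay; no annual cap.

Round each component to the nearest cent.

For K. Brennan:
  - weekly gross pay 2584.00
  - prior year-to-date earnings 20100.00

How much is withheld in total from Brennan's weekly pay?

Canton Income Tax: taxable = 2584.00
  207.00 + 19.5% × (2584.00 − 2300.00) = 207.00 + 19.5% × 284.00 = 262.38
Medical Insurance Levy: 5.4% × 2584.00 = 139.54
Pension Levy: 7.1% × 2584.00 = 183.46
Social Insurance: 5% × 2584.00 = 129.20
Total: 262.38 + 139.54 + 183.46 + 129.20 = 714.58

714.58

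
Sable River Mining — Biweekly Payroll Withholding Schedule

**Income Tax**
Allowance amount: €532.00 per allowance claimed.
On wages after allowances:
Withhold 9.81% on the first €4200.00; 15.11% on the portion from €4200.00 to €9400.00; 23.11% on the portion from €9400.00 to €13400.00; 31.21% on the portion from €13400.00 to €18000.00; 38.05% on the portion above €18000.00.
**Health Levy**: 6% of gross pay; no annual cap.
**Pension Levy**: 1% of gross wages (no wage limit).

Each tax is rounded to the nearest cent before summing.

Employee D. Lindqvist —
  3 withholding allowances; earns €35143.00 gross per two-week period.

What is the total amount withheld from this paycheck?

€11933.44

Income Tax: taxable = €35143.00 − 3×€532.00 = €33547.00
  €3557.80 + 38.05% × (€33547.00 − €18000.00) = €3557.80 + 38.05% × €15547.00 = €9473.43
Health Levy: 6% × €35143.00 = €2108.58
Pension Levy: 1% × €35143.00 = €351.43
Total: €9473.43 + €2108.58 + €351.43 = €11933.44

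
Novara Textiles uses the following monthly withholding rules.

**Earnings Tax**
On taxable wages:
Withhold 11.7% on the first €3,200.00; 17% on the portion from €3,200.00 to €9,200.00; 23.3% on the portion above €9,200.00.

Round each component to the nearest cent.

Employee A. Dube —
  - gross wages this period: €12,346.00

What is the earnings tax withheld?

€2,127.42

Earnings Tax: taxable = €12,346.00
  €1,394.40 + 23.3% × (€12,346.00 − €9,200.00) = €1,394.40 + 23.3% × €3,146.00 = €2,127.42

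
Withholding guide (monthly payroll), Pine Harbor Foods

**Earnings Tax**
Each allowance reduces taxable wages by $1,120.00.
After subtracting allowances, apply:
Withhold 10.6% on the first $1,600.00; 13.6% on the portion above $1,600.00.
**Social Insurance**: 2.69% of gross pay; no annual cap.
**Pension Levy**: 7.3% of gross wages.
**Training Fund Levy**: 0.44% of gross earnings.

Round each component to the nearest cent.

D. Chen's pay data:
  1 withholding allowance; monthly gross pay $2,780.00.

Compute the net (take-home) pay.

$2,312.29

Earnings Tax: taxable = $2,780.00 − 1×$1,120.00 = $1,660.00
  $169.60 + 13.6% × ($1,660.00 − $1,600.00) = $169.60 + 13.6% × $60.00 = $177.76
Social Insurance: 2.69% × $2,780.00 = $74.78
Pension Levy: 7.3% × $2,780.00 = $202.94
Training Fund Levy: 0.44% × $2,780.00 = $12.23
Total withheld: $177.76 + $74.78 + $202.94 + $12.23 = $467.71
Net pay: $2,780.00 − $467.71 = $2,312.29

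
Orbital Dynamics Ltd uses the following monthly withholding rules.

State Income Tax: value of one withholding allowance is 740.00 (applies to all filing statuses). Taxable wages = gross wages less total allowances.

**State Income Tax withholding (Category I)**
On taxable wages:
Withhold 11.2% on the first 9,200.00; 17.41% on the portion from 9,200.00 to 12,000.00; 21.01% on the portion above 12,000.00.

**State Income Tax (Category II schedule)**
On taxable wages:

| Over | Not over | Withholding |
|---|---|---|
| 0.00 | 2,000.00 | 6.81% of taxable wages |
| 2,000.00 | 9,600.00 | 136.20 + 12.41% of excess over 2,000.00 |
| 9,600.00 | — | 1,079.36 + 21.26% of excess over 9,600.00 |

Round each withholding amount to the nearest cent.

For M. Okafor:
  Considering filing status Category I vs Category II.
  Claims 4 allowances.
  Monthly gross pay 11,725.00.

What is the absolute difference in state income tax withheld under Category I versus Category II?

5.94

State Income Tax (Category I): taxable = 11,725.00 − 4×740.00 = 8,765.00
  11.2% × 8,765.00 = 981.68
State Income Tax (Category II): taxable = 11,725.00 − 4×740.00 = 8,765.00
  136.20 + 12.41% × (8,765.00 − 2,000.00) = 136.20 + 12.41% × 6,765.00 = 975.74
Difference: |981.68 − 975.74| = 5.94 (higher under Category I)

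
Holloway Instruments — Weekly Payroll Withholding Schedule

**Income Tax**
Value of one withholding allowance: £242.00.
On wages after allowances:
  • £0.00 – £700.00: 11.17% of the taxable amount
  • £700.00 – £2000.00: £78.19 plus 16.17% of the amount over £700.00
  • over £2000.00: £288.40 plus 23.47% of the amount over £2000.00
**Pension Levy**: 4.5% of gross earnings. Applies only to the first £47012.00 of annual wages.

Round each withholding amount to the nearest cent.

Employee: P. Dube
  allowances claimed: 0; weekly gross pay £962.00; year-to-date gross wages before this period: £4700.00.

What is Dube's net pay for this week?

Income Tax: taxable = £962.00
  £78.19 + 16.17% × (£962.00 − £700.00) = £78.19 + 16.17% × £262.00 = £120.56
Pension Levy: 4.5% × £962.00 = £43.29
Total withheld: £120.56 + £43.29 = £163.85
Net pay: £962.00 − £163.85 = £798.15

£798.15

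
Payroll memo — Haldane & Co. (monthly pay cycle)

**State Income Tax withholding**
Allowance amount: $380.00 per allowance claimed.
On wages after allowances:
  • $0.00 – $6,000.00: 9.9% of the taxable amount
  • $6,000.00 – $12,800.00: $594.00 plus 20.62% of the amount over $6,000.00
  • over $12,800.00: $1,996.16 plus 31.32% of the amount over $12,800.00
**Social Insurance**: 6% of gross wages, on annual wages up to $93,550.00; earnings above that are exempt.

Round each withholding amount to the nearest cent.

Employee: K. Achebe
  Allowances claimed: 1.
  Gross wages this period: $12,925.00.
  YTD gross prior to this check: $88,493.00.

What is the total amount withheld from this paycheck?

State Income Tax: taxable = $12,925.00 − 1×$380.00 = $12,545.00
  $594.00 + 20.62% × ($12,545.00 − $6,000.00) = $594.00 + 20.62% × $6,545.00 = $1,943.58
Social Insurance: cap $93,550.00 − YTD $88,493.00 = $5,057.00 subject; 6% × $5,057.00 = $303.42
Total: $1,943.58 + $303.42 = $2,247.00

$2,247.00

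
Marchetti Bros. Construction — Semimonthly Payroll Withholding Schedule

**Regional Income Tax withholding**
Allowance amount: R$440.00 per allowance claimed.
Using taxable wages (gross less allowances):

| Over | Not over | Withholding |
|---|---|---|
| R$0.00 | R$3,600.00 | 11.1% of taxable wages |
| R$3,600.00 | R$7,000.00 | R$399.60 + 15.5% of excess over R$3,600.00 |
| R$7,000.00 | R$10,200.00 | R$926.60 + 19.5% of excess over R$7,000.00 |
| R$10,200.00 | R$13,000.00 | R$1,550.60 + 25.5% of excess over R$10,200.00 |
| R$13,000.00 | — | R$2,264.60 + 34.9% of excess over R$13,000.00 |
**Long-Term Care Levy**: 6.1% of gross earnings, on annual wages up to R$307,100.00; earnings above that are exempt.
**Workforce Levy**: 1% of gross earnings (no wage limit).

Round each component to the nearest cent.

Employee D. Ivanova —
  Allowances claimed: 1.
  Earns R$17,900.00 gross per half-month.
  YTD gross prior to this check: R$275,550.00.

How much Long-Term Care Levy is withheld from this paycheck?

Long-Term Care Levy: 6.1% × R$17,900.00 = R$1,091.90

R$1,091.90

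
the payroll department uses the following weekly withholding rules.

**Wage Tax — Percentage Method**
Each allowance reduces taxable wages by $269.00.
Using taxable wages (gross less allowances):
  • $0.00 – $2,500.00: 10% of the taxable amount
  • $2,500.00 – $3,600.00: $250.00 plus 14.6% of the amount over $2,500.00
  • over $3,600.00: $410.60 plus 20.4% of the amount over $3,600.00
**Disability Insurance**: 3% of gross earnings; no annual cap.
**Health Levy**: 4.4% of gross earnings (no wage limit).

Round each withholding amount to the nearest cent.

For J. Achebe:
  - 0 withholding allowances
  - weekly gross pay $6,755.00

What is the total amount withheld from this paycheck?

Wage Tax: taxable = $6,755.00
  $410.60 + 20.4% × ($6,755.00 − $3,600.00) = $410.60 + 20.4% × $3,155.00 = $1,054.22
Disability Insurance: 3% × $6,755.00 = $202.65
Health Levy: 4.4% × $6,755.00 = $297.22
Total: $1,054.22 + $202.65 + $297.22 = $1,554.09

$1,554.09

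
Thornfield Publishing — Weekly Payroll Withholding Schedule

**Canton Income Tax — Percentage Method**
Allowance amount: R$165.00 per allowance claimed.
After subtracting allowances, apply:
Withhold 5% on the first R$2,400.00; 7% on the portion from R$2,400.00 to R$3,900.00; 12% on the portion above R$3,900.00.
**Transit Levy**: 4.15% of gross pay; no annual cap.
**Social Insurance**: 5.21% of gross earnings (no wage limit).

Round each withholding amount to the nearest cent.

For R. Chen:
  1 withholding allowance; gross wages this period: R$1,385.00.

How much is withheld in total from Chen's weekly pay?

Canton Income Tax: taxable = R$1,385.00 − 1×R$165.00 = R$1,220.00
  5% × R$1,220.00 = R$61.00
Transit Levy: 4.15% × R$1,385.00 = R$57.48
Social Insurance: 5.21% × R$1,385.00 = R$72.16
Total: R$61.00 + R$57.48 + R$72.16 = R$190.64

R$190.64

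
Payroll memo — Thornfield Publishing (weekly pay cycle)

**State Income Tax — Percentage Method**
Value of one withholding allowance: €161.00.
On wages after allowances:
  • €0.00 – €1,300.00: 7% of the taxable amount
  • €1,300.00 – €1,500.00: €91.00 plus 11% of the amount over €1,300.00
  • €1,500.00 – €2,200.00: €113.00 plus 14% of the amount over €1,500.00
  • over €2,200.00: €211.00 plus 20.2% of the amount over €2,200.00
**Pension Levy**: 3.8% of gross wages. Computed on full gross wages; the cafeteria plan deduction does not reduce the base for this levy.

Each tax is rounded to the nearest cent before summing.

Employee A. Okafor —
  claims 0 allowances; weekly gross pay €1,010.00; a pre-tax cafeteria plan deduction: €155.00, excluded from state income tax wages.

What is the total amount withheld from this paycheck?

State Income Tax: taxable = €1,010.00 − €155.00 = €855.00
  7% × €855.00 = €59.85
Pension Levy: 3.8% × €1,010.00 = €38.38
Total: €59.85 + €38.38 = €98.23

€98.23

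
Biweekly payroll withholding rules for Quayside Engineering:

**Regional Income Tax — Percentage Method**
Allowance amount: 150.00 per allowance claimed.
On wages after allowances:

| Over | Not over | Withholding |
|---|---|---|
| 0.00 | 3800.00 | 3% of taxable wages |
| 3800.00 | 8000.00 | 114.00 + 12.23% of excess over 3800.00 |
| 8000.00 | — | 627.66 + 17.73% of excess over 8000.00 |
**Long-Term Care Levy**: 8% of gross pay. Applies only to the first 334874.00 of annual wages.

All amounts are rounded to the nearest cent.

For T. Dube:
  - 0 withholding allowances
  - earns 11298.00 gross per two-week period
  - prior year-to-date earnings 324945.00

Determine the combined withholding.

2006.72

Regional Income Tax: taxable = 11298.00
  627.66 + 17.73% × (11298.00 − 8000.00) = 627.66 + 17.73% × 3298.00 = 1212.40
Long-Term Care Levy: cap 334874.00 − YTD 324945.00 = 9929.00 subject; 8% × 9929.00 = 794.32
Total: 1212.40 + 794.32 = 2006.72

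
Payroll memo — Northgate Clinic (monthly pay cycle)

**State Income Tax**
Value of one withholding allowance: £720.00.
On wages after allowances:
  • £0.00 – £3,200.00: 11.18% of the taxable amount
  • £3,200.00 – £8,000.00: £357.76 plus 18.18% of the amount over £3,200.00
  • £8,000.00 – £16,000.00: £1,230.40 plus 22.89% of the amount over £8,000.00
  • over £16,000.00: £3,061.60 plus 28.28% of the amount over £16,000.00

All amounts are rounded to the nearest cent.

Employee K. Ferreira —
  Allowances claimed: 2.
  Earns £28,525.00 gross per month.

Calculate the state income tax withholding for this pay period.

£6,196.44

State Income Tax: taxable = £28,525.00 − 2×£720.00 = £27,085.00
  £3,061.60 + 28.28% × (£27,085.00 − £16,000.00) = £3,061.60 + 28.28% × £11,085.00 = £6,196.44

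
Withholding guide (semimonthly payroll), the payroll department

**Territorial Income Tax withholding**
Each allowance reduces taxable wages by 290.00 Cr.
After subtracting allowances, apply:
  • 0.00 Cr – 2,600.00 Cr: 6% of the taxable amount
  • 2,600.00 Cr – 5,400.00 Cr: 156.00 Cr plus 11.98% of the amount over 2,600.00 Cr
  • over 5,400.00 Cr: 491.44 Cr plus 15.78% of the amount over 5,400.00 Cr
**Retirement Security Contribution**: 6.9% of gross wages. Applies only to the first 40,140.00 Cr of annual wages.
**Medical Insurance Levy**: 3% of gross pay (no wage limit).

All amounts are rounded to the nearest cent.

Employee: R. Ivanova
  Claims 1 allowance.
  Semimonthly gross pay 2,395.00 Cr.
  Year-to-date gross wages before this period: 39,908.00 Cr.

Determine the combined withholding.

214.16 Cr

Territorial Income Tax: taxable = 2,395.00 Cr − 1×290.00 Cr = 2,105.00 Cr
  6% × 2,105.00 Cr = 126.30 Cr
Retirement Security Contribution: cap 40,140.00 Cr − YTD 39,908.00 Cr = 232.00 Cr subject; 6.9% × 232.00 Cr = 16.01 Cr
Medical Insurance Levy: 3% × 2,395.00 Cr = 71.85 Cr
Total: 126.30 Cr + 16.01 Cr + 71.85 Cr = 214.16 Cr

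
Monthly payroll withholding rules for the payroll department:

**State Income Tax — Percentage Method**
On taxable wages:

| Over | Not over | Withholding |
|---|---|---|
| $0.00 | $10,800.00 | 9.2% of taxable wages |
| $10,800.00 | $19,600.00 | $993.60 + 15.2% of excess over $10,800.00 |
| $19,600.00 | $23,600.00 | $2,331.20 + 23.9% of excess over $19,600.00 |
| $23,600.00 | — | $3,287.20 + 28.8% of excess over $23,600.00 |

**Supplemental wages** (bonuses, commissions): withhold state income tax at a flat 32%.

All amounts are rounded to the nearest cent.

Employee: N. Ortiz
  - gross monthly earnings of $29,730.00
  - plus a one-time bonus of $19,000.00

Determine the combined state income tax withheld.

State Income Tax: taxable = $29,730.00
  $3,287.20 + 28.8% × ($29,730.00 − $23,600.00) = $3,287.20 + 28.8% × $6,130.00 = $5,052.64
Supplemental (32% flat on bonus): 32% × $19,000.00 = $6,080.00
Total state income tax: $5,052.64 + $6,080.00 = $11,132.64

$11,132.64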